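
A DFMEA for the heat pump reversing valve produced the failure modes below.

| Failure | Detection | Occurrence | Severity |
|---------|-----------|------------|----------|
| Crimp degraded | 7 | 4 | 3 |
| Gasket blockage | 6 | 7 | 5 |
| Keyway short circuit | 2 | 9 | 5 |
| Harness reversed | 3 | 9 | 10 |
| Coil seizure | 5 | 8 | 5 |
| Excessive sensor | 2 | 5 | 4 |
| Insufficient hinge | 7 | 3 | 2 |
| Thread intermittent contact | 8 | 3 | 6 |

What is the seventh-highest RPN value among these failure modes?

42

RPN = Severity × Occurrence × Detection:
  Crimp degraded: 3 × 4 × 7 = 84
  Gasket blockage: 5 × 7 × 6 = 210
  Keyway short circuit: 5 × 9 × 2 = 90
  Harness reversed: 10 × 9 × 3 = 270
  Coil seizure: 5 × 8 × 5 = 200
  Excessive sensor: 4 × 5 × 2 = 40
  Insufficient hinge: 2 × 3 × 7 = 42
  Thread intermittent contact: 6 × 3 × 8 = 144
Sorted descending: 270, 210, 200, 144, 90, 84, 42, 40.
The seventh-highest RPN is 42 (Insufficient hinge).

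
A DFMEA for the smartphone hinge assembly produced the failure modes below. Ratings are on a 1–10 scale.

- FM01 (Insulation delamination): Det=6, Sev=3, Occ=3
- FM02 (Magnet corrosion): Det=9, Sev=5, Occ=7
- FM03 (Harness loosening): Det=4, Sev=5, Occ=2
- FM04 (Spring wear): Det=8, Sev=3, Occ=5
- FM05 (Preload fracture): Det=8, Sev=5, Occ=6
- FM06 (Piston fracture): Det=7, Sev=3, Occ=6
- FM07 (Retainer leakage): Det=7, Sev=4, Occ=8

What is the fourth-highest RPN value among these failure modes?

126

RPN = Severity × Occurrence × Detection:
  FM01: 3 × 3 × 6 = 54
  FM02: 5 × 7 × 9 = 315
  FM03: 5 × 2 × 4 = 40
  FM04: 3 × 5 × 8 = 120
  FM05: 5 × 6 × 8 = 240
  FM06: 3 × 6 × 7 = 126
  FM07: 4 × 8 × 7 = 224
Sorted descending: 315, 240, 224, 126, 120, 54, 40.
The fourth-highest RPN is 126 (FM06).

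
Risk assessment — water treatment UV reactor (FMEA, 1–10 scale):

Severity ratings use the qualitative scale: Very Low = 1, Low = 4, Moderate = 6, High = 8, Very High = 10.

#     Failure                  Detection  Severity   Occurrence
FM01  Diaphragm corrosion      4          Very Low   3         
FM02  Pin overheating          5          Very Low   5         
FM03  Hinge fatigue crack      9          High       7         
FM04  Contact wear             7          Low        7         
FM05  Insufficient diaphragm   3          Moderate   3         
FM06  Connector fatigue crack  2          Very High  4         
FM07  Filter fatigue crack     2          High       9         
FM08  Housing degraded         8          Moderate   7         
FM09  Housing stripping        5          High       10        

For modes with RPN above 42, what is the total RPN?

RPN = Severity × Occurrence × Detection:
  FM01: 1 × 3 × 4 = 12
  FM02: 1 × 5 × 5 = 25
  FM03: 8 × 7 × 9 = 504
  FM04: 4 × 7 × 7 = 196
  FM05: 6 × 3 × 3 = 54
  FM06: 10 × 4 × 2 = 80
  FM07: 8 × 9 × 2 = 144
  FM08: 6 × 7 × 8 = 336
  FM09: 8 × 10 × 5 = 400
RPN > 42: FM03 (504), FM04 (196), FM05 (54), FM06 (80), FM07 (144), FM08 (336), FM09 (400).
Sum: 504 + 196 + 54 + 80 + 144 + 336 + 400 = 1714.

1714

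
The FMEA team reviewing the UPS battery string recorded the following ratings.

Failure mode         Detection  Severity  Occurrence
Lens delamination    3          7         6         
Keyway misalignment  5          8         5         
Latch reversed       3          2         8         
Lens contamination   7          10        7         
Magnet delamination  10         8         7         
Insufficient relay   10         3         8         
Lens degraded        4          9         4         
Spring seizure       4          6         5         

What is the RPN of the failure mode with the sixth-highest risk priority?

126

RPN = Severity × Occurrence × Detection:
  Lens delamination: 7 × 6 × 3 = 126
  Keyway misalignment: 8 × 5 × 5 = 200
  Latch reversed: 2 × 8 × 3 = 48
  Lens contamination: 10 × 7 × 7 = 490
  Magnet delamination: 8 × 7 × 10 = 560
  Insufficient relay: 3 × 8 × 10 = 240
  Lens degraded: 9 × 4 × 4 = 144
  Spring seizure: 6 × 5 × 4 = 120
Sorted descending: 560, 490, 240, 200, 144, 126, 120, 48.
The sixth-highest RPN is 126 (Lens delamination).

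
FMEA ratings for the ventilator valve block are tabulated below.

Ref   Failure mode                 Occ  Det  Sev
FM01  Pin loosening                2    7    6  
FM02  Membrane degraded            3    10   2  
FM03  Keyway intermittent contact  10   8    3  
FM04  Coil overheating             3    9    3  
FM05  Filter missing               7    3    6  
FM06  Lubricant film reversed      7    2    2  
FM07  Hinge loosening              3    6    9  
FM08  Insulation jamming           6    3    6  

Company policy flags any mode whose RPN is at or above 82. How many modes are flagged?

RPN = Severity × Occurrence × Detection:
  FM01: 6 × 2 × 7 = 84
  FM02: 2 × 3 × 10 = 60
  FM03: 3 × 10 × 8 = 240
  FM04: 3 × 3 × 9 = 81
  FM05: 6 × 7 × 3 = 126
  FM06: 2 × 7 × 2 = 28
  FM07: 9 × 3 × 6 = 162
  FM08: 6 × 6 × 3 = 108
Modes with RPN ≥ 82: FM01 (84), FM03 (240), FM05 (126), FM07 (162), FM08 (108) → 5.

5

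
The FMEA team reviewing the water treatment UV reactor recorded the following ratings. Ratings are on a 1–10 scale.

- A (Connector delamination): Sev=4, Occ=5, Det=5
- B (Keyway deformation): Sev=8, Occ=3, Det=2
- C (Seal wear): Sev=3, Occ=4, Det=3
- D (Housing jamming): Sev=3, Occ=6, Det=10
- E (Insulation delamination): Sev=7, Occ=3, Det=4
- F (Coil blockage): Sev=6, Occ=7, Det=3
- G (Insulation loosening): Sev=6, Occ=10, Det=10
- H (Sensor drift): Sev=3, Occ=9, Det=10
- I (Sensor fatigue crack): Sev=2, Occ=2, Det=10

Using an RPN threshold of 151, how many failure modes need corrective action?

RPN = Severity × Occurrence × Detection:
  A: 4 × 5 × 5 = 100
  B: 8 × 3 × 2 = 48
  C: 3 × 4 × 3 = 36
  D: 3 × 6 × 10 = 180
  E: 7 × 3 × 4 = 84
  F: 6 × 7 × 3 = 126
  G: 6 × 10 × 10 = 600
  H: 3 × 9 × 10 = 270
  I: 2 × 2 × 10 = 40
Modes with RPN ≥ 151: D (180), G (600), H (270) → 3.

3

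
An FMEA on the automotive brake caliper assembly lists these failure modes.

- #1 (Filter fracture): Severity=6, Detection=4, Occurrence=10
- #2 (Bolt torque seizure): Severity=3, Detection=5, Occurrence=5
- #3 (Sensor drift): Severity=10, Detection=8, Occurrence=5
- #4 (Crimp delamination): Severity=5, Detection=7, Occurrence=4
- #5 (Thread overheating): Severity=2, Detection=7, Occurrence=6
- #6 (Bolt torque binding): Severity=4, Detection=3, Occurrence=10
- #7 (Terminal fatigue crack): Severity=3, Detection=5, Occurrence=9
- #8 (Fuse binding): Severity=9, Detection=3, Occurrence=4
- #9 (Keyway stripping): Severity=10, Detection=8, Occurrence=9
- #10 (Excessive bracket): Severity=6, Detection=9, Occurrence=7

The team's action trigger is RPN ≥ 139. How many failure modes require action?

RPN = Severity × Occurrence × Detection:
  #1: 6 × 10 × 4 = 240
  #2: 3 × 5 × 5 = 75
  #3: 10 × 5 × 8 = 400
  #4: 5 × 4 × 7 = 140
  #5: 2 × 6 × 7 = 84
  #6: 4 × 10 × 3 = 120
  #7: 3 × 9 × 5 = 135
  #8: 9 × 4 × 3 = 108
  #9: 10 × 9 × 8 = 720
  #10: 6 × 7 × 9 = 378
Modes with RPN ≥ 139: #1 (240), #3 (400), #4 (140), #9 (720), #10 (378) → 5.

5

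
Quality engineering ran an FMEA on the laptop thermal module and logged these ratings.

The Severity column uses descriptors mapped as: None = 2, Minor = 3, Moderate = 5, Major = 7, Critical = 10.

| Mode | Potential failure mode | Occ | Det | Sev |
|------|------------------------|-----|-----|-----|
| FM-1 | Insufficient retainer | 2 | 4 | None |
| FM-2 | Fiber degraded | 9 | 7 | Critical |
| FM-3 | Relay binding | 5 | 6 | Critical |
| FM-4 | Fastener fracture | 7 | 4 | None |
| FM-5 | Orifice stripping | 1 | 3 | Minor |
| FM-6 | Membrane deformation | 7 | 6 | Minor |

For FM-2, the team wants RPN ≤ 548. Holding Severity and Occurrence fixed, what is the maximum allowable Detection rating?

6

FM-2: S=10, O=9, D=7 → current RPN = 630.
Fixed product = 90. Need 90 × D ≤ 548, so D ≤ 548/90 = 6.09.
Maximum integer Detection rating = 6 (gives RPN 540; D=7 would give 630 > 548).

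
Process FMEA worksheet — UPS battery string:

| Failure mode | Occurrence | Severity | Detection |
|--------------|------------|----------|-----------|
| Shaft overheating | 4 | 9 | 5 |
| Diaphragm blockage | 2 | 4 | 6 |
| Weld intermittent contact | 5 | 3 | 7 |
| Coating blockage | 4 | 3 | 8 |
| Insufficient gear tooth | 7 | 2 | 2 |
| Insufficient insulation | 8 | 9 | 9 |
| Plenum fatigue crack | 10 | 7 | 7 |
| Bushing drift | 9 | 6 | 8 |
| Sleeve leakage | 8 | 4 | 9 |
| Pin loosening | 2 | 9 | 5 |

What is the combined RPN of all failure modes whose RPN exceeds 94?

2239

RPN = Severity × Occurrence × Detection:
  Shaft overheating: 9 × 4 × 5 = 180
  Diaphragm blockage: 4 × 2 × 6 = 48
  Weld intermittent contact: 3 × 5 × 7 = 105
  Coating blockage: 3 × 4 × 8 = 96
  Insufficient gear tooth: 2 × 7 × 2 = 28
  Insufficient insulation: 9 × 8 × 9 = 648
  Plenum fatigue crack: 7 × 10 × 7 = 490
  Bushing drift: 6 × 9 × 8 = 432
  Sleeve leakage: 4 × 8 × 9 = 288
  Pin loosening: 9 × 2 × 5 = 90
RPN > 94: Shaft overheating (180), Weld intermittent contact (105), Coating blockage (96), Insufficient insulation (648), Plenum fatigue crack (490), Bushing drift (432), Sleeve leakage (288).
Sum: 180 + 105 + 96 + 648 + 490 + 432 + 288 = 2239.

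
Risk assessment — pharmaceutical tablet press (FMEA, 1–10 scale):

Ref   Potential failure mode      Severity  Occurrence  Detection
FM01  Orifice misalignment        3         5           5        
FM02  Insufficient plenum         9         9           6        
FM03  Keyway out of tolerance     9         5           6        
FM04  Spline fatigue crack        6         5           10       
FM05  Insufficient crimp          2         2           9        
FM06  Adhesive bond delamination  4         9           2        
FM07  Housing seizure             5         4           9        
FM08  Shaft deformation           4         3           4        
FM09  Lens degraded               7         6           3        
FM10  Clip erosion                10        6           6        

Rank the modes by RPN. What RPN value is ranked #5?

180

RPN = Severity × Occurrence × Detection:
  FM01: 3 × 5 × 5 = 75
  FM02: 9 × 9 × 6 = 486
  FM03: 9 × 5 × 6 = 270
  FM04: 6 × 5 × 10 = 300
  FM05: 2 × 2 × 9 = 36
  FM06: 4 × 9 × 2 = 72
  FM07: 5 × 4 × 9 = 180
  FM08: 4 × 3 × 4 = 48
  FM09: 7 × 6 × 3 = 126
  FM10: 10 × 6 × 6 = 360
Sorted descending: 486, 360, 300, 270, 180, 126, 75, 72, 48, 36.
The fifth-highest RPN is 180 (FM07).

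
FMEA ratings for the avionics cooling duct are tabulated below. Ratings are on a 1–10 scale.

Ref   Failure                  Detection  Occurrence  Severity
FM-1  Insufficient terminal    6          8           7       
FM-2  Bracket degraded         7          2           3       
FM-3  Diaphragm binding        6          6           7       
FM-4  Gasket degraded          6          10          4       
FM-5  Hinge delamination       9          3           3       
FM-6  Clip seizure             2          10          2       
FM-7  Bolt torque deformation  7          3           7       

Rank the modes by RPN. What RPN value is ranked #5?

RPN = Severity × Occurrence × Detection:
  FM-1: 7 × 8 × 6 = 336
  FM-2: 3 × 2 × 7 = 42
  FM-3: 7 × 6 × 6 = 252
  FM-4: 4 × 10 × 6 = 240
  FM-5: 3 × 3 × 9 = 81
  FM-6: 2 × 10 × 2 = 40
  FM-7: 7 × 3 × 7 = 147
Sorted descending: 336, 252, 240, 147, 81, 42, 40.
The fifth-highest RPN is 81 (FM-5).

81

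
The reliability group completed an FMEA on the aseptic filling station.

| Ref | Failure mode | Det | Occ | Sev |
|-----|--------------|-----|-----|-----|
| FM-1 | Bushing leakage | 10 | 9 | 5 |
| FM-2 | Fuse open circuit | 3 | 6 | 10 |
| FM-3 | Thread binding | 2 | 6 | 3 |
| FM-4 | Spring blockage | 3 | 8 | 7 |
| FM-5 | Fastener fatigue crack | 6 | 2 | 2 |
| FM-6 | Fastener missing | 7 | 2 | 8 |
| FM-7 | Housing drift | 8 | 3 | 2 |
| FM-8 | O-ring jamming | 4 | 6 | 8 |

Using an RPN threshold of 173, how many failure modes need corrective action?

RPN = Severity × Occurrence × Detection:
  FM-1: 5 × 9 × 10 = 450
  FM-2: 10 × 6 × 3 = 180
  FM-3: 3 × 6 × 2 = 36
  FM-4: 7 × 8 × 3 = 168
  FM-5: 2 × 2 × 6 = 24
  FM-6: 8 × 2 × 7 = 112
  FM-7: 2 × 3 × 8 = 48
  FM-8: 8 × 6 × 4 = 192
Modes with RPN ≥ 173: FM-1 (450), FM-2 (180), FM-8 (192) → 3.

3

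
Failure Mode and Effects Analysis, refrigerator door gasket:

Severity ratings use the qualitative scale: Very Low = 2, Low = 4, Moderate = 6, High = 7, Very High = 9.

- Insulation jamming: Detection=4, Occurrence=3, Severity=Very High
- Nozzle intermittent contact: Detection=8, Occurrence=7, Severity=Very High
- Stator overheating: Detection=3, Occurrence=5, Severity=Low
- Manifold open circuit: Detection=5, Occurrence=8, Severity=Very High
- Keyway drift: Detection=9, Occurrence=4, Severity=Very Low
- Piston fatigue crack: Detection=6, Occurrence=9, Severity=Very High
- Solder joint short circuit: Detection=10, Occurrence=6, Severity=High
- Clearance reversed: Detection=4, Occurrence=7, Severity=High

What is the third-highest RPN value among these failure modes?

420

RPN = Severity × Occurrence × Detection:
  Insulation jamming: 9 × 3 × 4 = 108
  Nozzle intermittent contact: 9 × 7 × 8 = 504
  Stator overheating: 4 × 5 × 3 = 60
  Manifold open circuit: 9 × 8 × 5 = 360
  Keyway drift: 2 × 4 × 9 = 72
  Piston fatigue crack: 9 × 9 × 6 = 486
  Solder joint short circuit: 7 × 6 × 10 = 420
  Clearance reversed: 7 × 7 × 4 = 196
Sorted descending: 504, 486, 420, 360, 196, 108, 72, 60.
The third-highest RPN is 420 (Solder joint short circuit).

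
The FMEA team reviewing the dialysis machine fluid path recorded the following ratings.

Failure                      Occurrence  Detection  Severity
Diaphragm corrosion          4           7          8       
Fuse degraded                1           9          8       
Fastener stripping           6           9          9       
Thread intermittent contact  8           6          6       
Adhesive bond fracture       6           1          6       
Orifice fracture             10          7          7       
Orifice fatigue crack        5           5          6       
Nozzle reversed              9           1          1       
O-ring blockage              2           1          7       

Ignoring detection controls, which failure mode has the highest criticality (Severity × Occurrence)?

Criticality = Severity × Occurrence:
  Diaphragm corrosion: 8 × 4 = 32
  Fuse degraded: 8 × 1 = 8
  Fastener stripping: 9 × 6 = 54
  Thread intermittent contact: 6 × 8 = 48
  Adhesive bond fracture: 6 × 6 = 36
  Orifice fracture: 7 × 10 = 70
  Orifice fatigue crack: 6 × 5 = 30
  Nozzle reversed: 1 × 9 = 9
  O-ring blockage: 7 × 2 = 14
Highest criticality is 70 → Orifice fracture.

Orifice fracture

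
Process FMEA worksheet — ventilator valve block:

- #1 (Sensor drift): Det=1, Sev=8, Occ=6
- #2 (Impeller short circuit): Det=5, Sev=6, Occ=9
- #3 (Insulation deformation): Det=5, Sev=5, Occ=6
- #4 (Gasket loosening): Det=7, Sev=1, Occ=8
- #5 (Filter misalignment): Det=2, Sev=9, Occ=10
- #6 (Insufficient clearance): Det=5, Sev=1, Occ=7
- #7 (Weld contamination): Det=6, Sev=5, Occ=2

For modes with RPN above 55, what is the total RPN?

716

RPN = Severity × Occurrence × Detection:
  #1: 8 × 6 × 1 = 48
  #2: 6 × 9 × 5 = 270
  #3: 5 × 6 × 5 = 150
  #4: 1 × 8 × 7 = 56
  #5: 9 × 10 × 2 = 180
  #6: 1 × 7 × 5 = 35
  #7: 5 × 2 × 6 = 60
RPN > 55: #2 (270), #3 (150), #4 (56), #5 (180), #7 (60).
Sum: 270 + 150 + 56 + 180 + 60 = 716.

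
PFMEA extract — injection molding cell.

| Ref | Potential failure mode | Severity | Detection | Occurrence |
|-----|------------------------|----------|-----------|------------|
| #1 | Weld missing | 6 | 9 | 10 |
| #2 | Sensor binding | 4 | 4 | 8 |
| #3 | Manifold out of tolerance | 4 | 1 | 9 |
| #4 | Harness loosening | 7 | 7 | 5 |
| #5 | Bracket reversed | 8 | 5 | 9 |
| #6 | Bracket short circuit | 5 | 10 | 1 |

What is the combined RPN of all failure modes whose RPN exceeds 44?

RPN = Severity × Occurrence × Detection:
  #1: 6 × 10 × 9 = 540
  #2: 4 × 8 × 4 = 128
  #3: 4 × 9 × 1 = 36
  #4: 7 × 5 × 7 = 245
  #5: 8 × 9 × 5 = 360
  #6: 5 × 1 × 10 = 50
RPN > 44: #1 (540), #2 (128), #4 (245), #5 (360), #6 (50).
Sum: 540 + 128 + 245 + 360 + 50 = 1323.

1323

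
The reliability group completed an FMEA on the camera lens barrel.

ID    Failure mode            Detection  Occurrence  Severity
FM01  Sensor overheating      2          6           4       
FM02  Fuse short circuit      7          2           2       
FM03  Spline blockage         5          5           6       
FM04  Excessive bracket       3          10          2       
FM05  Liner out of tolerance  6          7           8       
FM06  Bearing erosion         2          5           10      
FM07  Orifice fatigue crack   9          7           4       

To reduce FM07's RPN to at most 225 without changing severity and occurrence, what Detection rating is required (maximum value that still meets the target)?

FM07: S=4, O=7, D=9 → current RPN = 252.
Fixed product = 28. Need 28 × D ≤ 225, so D ≤ 225/28 = 8.04.
Maximum integer Detection rating = 8 (gives RPN 224; D=9 would give 252 > 225).

8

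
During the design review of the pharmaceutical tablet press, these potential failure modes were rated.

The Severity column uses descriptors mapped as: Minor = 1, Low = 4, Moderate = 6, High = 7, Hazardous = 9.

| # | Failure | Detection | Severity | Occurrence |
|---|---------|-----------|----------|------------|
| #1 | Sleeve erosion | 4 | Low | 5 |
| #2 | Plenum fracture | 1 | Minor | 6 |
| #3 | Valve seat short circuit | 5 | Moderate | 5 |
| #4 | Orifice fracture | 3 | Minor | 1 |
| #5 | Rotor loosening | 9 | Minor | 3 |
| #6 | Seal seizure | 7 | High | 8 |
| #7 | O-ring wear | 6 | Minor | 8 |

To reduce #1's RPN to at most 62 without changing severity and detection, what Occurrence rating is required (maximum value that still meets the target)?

#1: S=4, O=5, D=4 → current RPN = 80.
Fixed product = 16. Need 16 × O ≤ 62, so O ≤ 62/16 = 3.88.
Maximum integer Occurrence rating = 3 (gives RPN 48; O=4 would give 64 > 62).

3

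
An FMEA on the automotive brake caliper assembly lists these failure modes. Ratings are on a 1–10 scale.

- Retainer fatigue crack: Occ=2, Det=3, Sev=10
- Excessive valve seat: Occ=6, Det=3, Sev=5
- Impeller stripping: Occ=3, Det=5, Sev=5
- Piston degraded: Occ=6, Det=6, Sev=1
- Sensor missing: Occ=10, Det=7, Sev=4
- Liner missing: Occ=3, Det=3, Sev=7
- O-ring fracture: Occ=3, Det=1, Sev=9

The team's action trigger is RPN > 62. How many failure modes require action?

4

RPN = Severity × Occurrence × Detection:
  Retainer fatigue crack: 10 × 2 × 3 = 60
  Excessive valve seat: 5 × 6 × 3 = 90
  Impeller stripping: 5 × 3 × 5 = 75
  Piston degraded: 1 × 6 × 6 = 36
  Sensor missing: 4 × 10 × 7 = 280
  Liner missing: 7 × 3 × 3 = 63
  O-ring fracture: 9 × 3 × 1 = 27
Modes with RPN > 62: Excessive valve seat (90), Impeller stripping (75), Sensor missing (280), Liner missing (63) → 4.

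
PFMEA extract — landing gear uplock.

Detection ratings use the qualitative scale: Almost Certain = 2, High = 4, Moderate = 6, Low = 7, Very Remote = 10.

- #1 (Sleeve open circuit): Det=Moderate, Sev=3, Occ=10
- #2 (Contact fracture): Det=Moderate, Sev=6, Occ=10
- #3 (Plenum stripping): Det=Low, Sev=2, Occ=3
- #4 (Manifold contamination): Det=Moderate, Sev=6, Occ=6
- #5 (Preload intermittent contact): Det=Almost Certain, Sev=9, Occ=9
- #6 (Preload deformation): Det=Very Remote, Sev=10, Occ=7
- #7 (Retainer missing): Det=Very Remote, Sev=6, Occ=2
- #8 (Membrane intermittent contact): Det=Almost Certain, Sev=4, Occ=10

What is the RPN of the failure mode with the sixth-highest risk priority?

120

RPN = Severity × Occurrence × Detection:
  #1: 3 × 10 × 6 = 180
  #2: 6 × 10 × 6 = 360
  #3: 2 × 3 × 7 = 42
  #4: 6 × 6 × 6 = 216
  #5: 9 × 9 × 2 = 162
  #6: 10 × 7 × 10 = 700
  #7: 6 × 2 × 10 = 120
  #8: 4 × 10 × 2 = 80
Sorted descending: 700, 360, 216, 180, 162, 120, 80, 42.
The sixth-highest RPN is 120 (#7).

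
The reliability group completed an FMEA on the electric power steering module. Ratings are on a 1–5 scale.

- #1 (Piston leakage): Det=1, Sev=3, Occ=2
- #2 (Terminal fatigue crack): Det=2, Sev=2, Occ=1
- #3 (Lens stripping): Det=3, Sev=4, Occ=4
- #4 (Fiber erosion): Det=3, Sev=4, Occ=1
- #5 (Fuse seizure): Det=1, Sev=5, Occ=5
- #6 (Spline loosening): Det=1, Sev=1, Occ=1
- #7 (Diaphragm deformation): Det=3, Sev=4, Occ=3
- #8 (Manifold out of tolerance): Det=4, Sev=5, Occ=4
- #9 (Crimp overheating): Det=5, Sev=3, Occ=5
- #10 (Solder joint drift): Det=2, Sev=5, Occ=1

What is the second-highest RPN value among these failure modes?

RPN = Severity × Occurrence × Detection:
  #1: 3 × 2 × 1 = 6
  #2: 2 × 1 × 2 = 4
  #3: 4 × 4 × 3 = 48
  #4: 4 × 1 × 3 = 12
  #5: 5 × 5 × 1 = 25
  #6: 1 × 1 × 1 = 1
  #7: 4 × 3 × 3 = 36
  #8: 5 × 4 × 4 = 80
  #9: 3 × 5 × 5 = 75
  #10: 5 × 1 × 2 = 10
Sorted descending: 80, 75, 48, 36, 25, 12, 10, 6, 4, 1.
The second-highest RPN is 75 (#9).

75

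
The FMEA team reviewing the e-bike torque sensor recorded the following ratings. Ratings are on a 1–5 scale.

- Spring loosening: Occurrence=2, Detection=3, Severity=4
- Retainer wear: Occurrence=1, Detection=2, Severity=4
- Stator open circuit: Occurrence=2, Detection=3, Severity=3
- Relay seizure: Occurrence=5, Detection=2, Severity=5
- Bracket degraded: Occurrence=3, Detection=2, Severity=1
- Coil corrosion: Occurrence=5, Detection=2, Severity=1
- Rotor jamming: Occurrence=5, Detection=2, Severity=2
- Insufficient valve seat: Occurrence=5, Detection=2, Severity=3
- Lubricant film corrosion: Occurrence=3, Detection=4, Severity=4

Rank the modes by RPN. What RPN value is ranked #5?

RPN = Severity × Occurrence × Detection:
  Spring loosening: 4 × 2 × 3 = 24
  Retainer wear: 4 × 1 × 2 = 8
  Stator open circuit: 3 × 2 × 3 = 18
  Relay seizure: 5 × 5 × 2 = 50
  Bracket degraded: 1 × 3 × 2 = 6
  Coil corrosion: 1 × 5 × 2 = 10
  Rotor jamming: 2 × 5 × 2 = 20
  Insufficient valve seat: 3 × 5 × 2 = 30
  Lubricant film corrosion: 4 × 3 × 4 = 48
Sorted descending: 50, 48, 30, 24, 20, 18, 10, 8, 6.
The fifth-highest RPN is 20 (Rotor jamming).

20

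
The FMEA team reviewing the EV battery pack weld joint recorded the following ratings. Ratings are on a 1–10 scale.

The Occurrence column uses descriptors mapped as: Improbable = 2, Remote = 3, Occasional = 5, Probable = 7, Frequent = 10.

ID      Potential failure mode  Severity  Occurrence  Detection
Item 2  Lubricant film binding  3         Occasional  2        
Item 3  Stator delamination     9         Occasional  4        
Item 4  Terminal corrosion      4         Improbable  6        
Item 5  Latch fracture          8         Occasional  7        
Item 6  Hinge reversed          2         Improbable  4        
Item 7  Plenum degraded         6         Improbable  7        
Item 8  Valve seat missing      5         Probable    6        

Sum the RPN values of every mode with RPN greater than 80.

754

RPN = Severity × Occurrence × Detection:
  Item 2: 3 × 5 × 2 = 30
  Item 3: 9 × 5 × 4 = 180
  Item 4: 4 × 2 × 6 = 48
  Item 5: 8 × 5 × 7 = 280
  Item 6: 2 × 2 × 4 = 16
  Item 7: 6 × 2 × 7 = 84
  Item 8: 5 × 7 × 6 = 210
RPN > 80: Item 3 (180), Item 5 (280), Item 7 (84), Item 8 (210).
Sum: 180 + 280 + 84 + 210 = 754.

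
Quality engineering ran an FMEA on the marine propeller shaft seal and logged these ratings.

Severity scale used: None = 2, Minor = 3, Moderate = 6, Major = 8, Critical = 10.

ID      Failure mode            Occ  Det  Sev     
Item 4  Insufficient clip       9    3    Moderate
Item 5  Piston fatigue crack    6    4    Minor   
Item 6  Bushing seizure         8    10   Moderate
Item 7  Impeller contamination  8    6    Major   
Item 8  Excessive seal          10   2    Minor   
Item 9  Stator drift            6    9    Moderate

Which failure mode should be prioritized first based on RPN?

Item 6

RPN = Severity × Occurrence × Detection:
  Item 4: 6 × 9 × 3 = 162
  Item 5: 3 × 6 × 4 = 72
  Item 6: 6 × 8 × 10 = 480
  Item 7: 8 × 8 × 6 = 384
  Item 8: 3 × 10 × 2 = 60
  Item 9: 6 × 6 × 9 = 324
Highest RPN is 480 → Item 6.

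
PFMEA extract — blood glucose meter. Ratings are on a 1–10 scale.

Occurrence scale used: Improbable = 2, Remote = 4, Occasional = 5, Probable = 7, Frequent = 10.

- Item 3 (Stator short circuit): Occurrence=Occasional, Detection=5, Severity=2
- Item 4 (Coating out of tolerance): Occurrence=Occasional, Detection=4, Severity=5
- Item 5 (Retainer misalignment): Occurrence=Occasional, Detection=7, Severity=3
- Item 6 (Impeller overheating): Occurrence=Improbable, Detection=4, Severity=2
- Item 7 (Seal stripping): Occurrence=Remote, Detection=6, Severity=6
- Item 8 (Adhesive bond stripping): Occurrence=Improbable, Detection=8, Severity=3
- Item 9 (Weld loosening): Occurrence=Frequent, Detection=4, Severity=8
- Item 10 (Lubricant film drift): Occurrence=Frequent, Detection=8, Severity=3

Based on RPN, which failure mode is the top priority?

RPN = Severity × Occurrence × Detection:
  Item 3: 2 × 5 × 5 = 50
  Item 4: 5 × 5 × 4 = 100
  Item 5: 3 × 5 × 7 = 105
  Item 6: 2 × 2 × 4 = 16
  Item 7: 6 × 4 × 6 = 144
  Item 8: 3 × 2 × 8 = 48
  Item 9: 8 × 10 × 4 = 320
  Item 10: 3 × 10 × 8 = 240
Highest RPN is 320 → Item 9.

Item 9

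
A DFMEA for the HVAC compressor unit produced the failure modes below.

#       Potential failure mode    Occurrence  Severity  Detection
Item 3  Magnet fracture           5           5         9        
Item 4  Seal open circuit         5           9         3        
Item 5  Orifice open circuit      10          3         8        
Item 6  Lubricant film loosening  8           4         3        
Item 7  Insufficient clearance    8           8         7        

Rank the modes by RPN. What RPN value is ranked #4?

135

RPN = Severity × Occurrence × Detection:
  Item 3: 5 × 5 × 9 = 225
  Item 4: 9 × 5 × 3 = 135
  Item 5: 3 × 10 × 8 = 240
  Item 6: 4 × 8 × 3 = 96
  Item 7: 8 × 8 × 7 = 448
Sorted descending: 448, 240, 225, 135, 96.
The fourth-highest RPN is 135 (Item 4).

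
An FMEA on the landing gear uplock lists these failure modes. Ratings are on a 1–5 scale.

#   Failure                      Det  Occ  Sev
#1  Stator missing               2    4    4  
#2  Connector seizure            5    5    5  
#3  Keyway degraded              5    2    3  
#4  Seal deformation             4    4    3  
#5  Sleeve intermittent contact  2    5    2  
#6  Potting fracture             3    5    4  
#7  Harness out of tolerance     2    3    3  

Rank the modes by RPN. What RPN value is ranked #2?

RPN = Severity × Occurrence × Detection:
  #1: 4 × 4 × 2 = 32
  #2: 5 × 5 × 5 = 125
  #3: 3 × 2 × 5 = 30
  #4: 3 × 4 × 4 = 48
  #5: 2 × 5 × 2 = 20
  #6: 4 × 5 × 3 = 60
  #7: 3 × 3 × 2 = 18
Sorted descending: 125, 60, 48, 32, 30, 20, 18.
The second-highest RPN is 60 (#6).

60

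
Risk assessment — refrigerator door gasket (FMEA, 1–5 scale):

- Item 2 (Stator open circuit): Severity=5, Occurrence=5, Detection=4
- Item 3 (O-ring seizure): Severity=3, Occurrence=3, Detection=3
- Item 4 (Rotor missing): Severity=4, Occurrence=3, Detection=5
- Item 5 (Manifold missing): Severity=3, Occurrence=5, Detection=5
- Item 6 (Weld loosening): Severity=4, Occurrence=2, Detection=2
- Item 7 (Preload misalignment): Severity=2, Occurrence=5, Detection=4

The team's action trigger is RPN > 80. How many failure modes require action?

1

RPN = Severity × Occurrence × Detection:
  Item 2: 5 × 5 × 4 = 100
  Item 3: 3 × 3 × 3 = 27
  Item 4: 4 × 3 × 5 = 60
  Item 5: 3 × 5 × 5 = 75
  Item 6: 4 × 2 × 2 = 16
  Item 7: 2 × 5 × 4 = 40
Modes with RPN > 80: Item 2 (100) → 1.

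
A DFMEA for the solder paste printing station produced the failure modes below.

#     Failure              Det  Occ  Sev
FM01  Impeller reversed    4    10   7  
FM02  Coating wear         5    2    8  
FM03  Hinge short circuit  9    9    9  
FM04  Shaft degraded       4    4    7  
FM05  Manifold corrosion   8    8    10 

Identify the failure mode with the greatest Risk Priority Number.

RPN = Severity × Occurrence × Detection:
  FM01: 7 × 10 × 4 = 280
  FM02: 8 × 2 × 5 = 80
  FM03: 9 × 9 × 9 = 729
  FM04: 7 × 4 × 4 = 112
  FM05: 10 × 8 × 8 = 640
Highest RPN is 729 → FM03.

FM03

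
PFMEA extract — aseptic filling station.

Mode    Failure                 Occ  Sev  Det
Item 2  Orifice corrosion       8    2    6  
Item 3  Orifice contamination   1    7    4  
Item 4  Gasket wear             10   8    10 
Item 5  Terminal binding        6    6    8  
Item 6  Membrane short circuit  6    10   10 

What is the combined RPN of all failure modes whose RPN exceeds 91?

RPN = Severity × Occurrence × Detection:
  Item 2: 2 × 8 × 6 = 96
  Item 3: 7 × 1 × 4 = 28
  Item 4: 8 × 10 × 10 = 800
  Item 5: 6 × 6 × 8 = 288
  Item 6: 10 × 6 × 10 = 600
RPN > 91: Item 2 (96), Item 4 (800), Item 5 (288), Item 6 (600).
Sum: 96 + 800 + 288 + 600 = 1784.

1784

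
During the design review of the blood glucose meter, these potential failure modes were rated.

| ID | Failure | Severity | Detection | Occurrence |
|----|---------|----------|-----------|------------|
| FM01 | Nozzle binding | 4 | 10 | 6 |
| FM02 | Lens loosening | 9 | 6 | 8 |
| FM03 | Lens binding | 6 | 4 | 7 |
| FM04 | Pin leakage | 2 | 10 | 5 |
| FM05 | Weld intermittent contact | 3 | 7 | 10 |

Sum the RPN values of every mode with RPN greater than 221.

672

RPN = Severity × Occurrence × Detection:
  FM01: 4 × 6 × 10 = 240
  FM02: 9 × 8 × 6 = 432
  FM03: 6 × 7 × 4 = 168
  FM04: 2 × 5 × 10 = 100
  FM05: 3 × 10 × 7 = 210
RPN > 221: FM01 (240), FM02 (432).
Sum: 240 + 432 = 672.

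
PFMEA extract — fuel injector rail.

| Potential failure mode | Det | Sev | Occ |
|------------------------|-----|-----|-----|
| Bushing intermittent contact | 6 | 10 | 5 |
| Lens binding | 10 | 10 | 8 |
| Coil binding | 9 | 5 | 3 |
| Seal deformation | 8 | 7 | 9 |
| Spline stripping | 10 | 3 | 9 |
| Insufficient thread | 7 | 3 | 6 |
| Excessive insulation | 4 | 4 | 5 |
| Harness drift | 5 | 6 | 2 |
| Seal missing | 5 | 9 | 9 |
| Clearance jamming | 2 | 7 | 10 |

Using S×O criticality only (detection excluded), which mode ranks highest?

Criticality = Severity × Occurrence:
  Bushing intermittent contact: 10 × 5 = 50
  Lens binding: 10 × 8 = 80
  Coil binding: 5 × 3 = 15
  Seal deformation: 7 × 9 = 63
  Spline stripping: 3 × 9 = 27
  Insufficient thread: 3 × 6 = 18
  Excessive insulation: 4 × 5 = 20
  Harness drift: 6 × 2 = 12
  Seal missing: 9 × 9 = 81
  Clearance jamming: 7 × 10 = 70
Highest criticality is 81 → Seal missing.

Seal missing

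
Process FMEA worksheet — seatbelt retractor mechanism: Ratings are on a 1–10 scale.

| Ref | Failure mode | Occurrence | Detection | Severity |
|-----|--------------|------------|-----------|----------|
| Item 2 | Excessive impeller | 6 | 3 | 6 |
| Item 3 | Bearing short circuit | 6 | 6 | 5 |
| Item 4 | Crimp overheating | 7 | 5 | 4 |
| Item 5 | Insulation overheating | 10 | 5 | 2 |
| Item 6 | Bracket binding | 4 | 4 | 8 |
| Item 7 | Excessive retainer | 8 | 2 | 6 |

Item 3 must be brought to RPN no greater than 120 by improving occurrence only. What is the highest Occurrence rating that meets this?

Item 3: S=5, O=6, D=6 → current RPN = 180.
Fixed product = 30. Need 30 × O ≤ 120, so O ≤ 120/30 = 4.00.
Maximum integer Occurrence rating = 4 (gives RPN 120; O=5 would give 150 > 120).

4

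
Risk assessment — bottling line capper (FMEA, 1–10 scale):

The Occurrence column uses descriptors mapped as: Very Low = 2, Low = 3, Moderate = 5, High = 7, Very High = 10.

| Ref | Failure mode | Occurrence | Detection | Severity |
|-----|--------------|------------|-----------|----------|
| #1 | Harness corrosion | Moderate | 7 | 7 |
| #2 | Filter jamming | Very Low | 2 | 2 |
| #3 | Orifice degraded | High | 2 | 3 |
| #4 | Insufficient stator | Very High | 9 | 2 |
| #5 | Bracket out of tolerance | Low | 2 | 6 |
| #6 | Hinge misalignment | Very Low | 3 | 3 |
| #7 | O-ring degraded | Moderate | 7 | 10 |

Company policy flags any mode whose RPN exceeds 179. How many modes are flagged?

3

RPN = Severity × Occurrence × Detection:
  #1: 7 × 5 × 7 = 245
  #2: 2 × 2 × 2 = 8
  #3: 3 × 7 × 2 = 42
  #4: 2 × 10 × 9 = 180
  #5: 6 × 3 × 2 = 36
  #6: 3 × 2 × 3 = 18
  #7: 10 × 5 × 7 = 350
Modes with RPN > 179: #1 (245), #4 (180), #7 (350) → 3.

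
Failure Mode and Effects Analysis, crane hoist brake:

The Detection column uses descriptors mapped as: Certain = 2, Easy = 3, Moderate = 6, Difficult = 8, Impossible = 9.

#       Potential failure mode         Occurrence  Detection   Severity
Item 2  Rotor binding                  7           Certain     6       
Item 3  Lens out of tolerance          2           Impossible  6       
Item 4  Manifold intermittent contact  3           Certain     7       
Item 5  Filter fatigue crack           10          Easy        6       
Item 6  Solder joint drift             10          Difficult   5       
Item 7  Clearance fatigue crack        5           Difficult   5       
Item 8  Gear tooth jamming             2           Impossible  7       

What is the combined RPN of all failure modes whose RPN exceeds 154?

780

RPN = Severity × Occurrence × Detection:
  Item 2: 6 × 7 × 2 = 84
  Item 3: 6 × 2 × 9 = 108
  Item 4: 7 × 3 × 2 = 42
  Item 5: 6 × 10 × 3 = 180
  Item 6: 5 × 10 × 8 = 400
  Item 7: 5 × 5 × 8 = 200
  Item 8: 7 × 2 × 9 = 126
RPN > 154: Item 5 (180), Item 6 (400), Item 7 (200).
Sum: 180 + 400 + 200 = 780.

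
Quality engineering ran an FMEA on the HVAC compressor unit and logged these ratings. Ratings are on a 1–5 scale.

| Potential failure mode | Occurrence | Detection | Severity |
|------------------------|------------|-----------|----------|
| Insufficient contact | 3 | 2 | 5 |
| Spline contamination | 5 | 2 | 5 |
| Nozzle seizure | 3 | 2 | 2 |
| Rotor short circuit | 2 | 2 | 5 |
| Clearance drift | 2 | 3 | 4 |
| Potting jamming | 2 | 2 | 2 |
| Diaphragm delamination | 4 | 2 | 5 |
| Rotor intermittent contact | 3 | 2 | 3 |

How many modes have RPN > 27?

RPN = Severity × Occurrence × Detection:
  Insufficient contact: 5 × 3 × 2 = 30
  Spline contamination: 5 × 5 × 2 = 50
  Nozzle seizure: 2 × 3 × 2 = 12
  Rotor short circuit: 5 × 2 × 2 = 20
  Clearance drift: 4 × 2 × 3 = 24
  Potting jamming: 2 × 2 × 2 = 8
  Diaphragm delamination: 5 × 4 × 2 = 40
  Rotor intermittent contact: 3 × 3 × 2 = 18
Modes with RPN > 27: Insufficient contact (30), Spline contamination (50), Diaphragm delamination (40) → 3.

3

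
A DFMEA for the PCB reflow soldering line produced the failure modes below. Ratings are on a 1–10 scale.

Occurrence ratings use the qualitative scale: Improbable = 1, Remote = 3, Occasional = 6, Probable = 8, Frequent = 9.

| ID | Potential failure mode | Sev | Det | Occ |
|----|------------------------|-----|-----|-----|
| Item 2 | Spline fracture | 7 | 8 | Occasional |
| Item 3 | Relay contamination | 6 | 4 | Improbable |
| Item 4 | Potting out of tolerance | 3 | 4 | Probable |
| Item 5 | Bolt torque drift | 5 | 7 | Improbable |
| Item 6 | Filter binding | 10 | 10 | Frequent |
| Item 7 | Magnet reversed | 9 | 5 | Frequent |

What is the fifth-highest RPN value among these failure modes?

35

RPN = Severity × Occurrence × Detection:
  Item 2: 7 × 6 × 8 = 336
  Item 3: 6 × 1 × 4 = 24
  Item 4: 3 × 8 × 4 = 96
  Item 5: 5 × 1 × 7 = 35
  Item 6: 10 × 9 × 10 = 900
  Item 7: 9 × 9 × 5 = 405
Sorted descending: 900, 405, 336, 96, 35, 24.
The fifth-highest RPN is 35 (Item 5).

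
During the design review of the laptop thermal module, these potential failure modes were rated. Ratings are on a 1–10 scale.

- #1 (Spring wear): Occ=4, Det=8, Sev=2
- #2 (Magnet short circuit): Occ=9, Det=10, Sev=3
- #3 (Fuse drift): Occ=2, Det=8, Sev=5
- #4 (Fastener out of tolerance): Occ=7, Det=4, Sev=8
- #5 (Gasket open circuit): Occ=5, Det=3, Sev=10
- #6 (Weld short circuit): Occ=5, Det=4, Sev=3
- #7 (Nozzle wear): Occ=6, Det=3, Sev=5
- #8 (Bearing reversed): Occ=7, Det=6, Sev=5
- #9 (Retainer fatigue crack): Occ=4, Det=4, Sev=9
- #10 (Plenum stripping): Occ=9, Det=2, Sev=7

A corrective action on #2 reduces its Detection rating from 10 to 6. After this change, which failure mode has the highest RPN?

#4

RPN = Severity × Occurrence × Detection:
  #1: 2 × 4 × 8 = 64
  #2: 3 × 9 × 10 = 270
  #3: 5 × 2 × 8 = 80
  #4: 8 × 7 × 4 = 224
  #5: 10 × 5 × 3 = 150
  #6: 3 × 5 × 4 = 60
  #7: 5 × 6 × 3 = 90
  #8: 5 × 7 × 6 = 210
  #9: 9 × 4 × 4 = 144
  #10: 7 × 9 × 2 = 126
After action: #2 → 3 × 9 × 6 = 162.
Revised RPNs: #4=224, #8=210, #2=162, #5=150, #9=144, #10=126, #7=90, #3=80, #1=64, #6=60.
Highest is now #4 (224).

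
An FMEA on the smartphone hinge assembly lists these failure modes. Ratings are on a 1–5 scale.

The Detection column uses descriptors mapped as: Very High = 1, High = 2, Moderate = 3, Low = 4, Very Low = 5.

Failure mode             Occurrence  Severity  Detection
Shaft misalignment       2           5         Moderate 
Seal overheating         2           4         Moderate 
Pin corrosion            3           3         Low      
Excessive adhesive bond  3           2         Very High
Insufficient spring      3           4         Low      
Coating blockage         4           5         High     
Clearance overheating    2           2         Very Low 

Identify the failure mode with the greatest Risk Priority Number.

RPN = Severity × Occurrence × Detection:
  Shaft misalignment: 5 × 2 × 3 = 30
  Seal overheating: 4 × 2 × 3 = 24
  Pin corrosion: 3 × 3 × 4 = 36
  Excessive adhesive bond: 2 × 3 × 1 = 6
  Insufficient spring: 4 × 3 × 4 = 48
  Coating blockage: 5 × 4 × 2 = 40
  Clearance overheating: 2 × 2 × 5 = 20
Highest RPN is 48 → Insufficient spring.

Insufficient spring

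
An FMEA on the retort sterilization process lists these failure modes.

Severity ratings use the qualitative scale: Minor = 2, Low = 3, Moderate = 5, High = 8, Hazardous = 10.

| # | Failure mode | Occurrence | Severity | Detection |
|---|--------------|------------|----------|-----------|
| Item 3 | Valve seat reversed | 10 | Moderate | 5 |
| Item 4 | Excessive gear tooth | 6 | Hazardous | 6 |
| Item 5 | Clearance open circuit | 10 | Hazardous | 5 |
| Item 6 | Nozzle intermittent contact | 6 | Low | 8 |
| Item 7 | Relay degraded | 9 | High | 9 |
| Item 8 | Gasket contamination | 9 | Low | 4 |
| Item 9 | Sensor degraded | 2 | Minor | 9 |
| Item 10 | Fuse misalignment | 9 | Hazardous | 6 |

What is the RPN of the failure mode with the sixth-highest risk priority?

144

RPN = Severity × Occurrence × Detection:
  Item 3: 5 × 10 × 5 = 250
  Item 4: 10 × 6 × 6 = 360
  Item 5: 10 × 10 × 5 = 500
  Item 6: 3 × 6 × 8 = 144
  Item 7: 8 × 9 × 9 = 648
  Item 8: 3 × 9 × 4 = 108
  Item 9: 2 × 2 × 9 = 36
  Item 10: 10 × 9 × 6 = 540
Sorted descending: 648, 540, 500, 360, 250, 144, 108, 36.
The sixth-highest RPN is 144 (Item 6).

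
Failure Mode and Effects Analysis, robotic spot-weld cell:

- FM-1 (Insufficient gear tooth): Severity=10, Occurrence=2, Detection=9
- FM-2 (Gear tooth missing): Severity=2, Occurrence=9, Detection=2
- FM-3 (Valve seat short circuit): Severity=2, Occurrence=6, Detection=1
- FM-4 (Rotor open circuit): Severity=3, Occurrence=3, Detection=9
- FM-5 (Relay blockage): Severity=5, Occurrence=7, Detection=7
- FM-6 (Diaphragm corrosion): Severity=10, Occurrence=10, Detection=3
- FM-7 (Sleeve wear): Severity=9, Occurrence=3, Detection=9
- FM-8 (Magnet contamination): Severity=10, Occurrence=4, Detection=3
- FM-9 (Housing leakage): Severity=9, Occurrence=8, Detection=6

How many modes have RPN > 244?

RPN = Severity × Occurrence × Detection:
  FM-1: 10 × 2 × 9 = 180
  FM-2: 2 × 9 × 2 = 36
  FM-3: 2 × 6 × 1 = 12
  FM-4: 3 × 3 × 9 = 81
  FM-5: 5 × 7 × 7 = 245
  FM-6: 10 × 10 × 3 = 300
  FM-7: 9 × 3 × 9 = 243
  FM-8: 10 × 4 × 3 = 120
  FM-9: 9 × 8 × 6 = 432
Modes with RPN > 244: FM-5 (245), FM-6 (300), FM-9 (432) → 3.

3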